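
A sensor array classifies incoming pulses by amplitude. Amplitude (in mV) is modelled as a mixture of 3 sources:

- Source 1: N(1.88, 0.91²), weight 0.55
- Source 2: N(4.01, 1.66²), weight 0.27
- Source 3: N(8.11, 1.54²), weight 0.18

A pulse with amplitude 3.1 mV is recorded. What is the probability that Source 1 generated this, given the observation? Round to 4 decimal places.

P(component k | x) = P(Z=k)·f_k(x) / marginal(x), where marginal(x) = Σ_j P(Z=j)·f_j(x).
Evaluate each component's likelihood at the observed value:
  L_1 = (1/(0.91·√(2π)))·exp(−(3.1−1.88)²/(2·0.91²)) = 0.438398·exp(-0.89868) = 0.178474
  L_2 = (1/(1.66·√(2π)))·exp(−(3.1−4.01)²/(2·1.66²)) = 0.240327·exp(-0.15026) = 0.206798
  L_3 = (1/(1.54·√(2π)))·exp(−(3.1−8.11)²/(2·1.54²)) = 0.259053·exp(-5.29181) = 0.00130373
Multiply by the mixture weights:
  P(Z=1)·L_1 = 0.55 × 0.178474 = 0.0981608
  P(Z=2)·L_2 = 0.27 × 0.206798 = 0.0558354
  P(Z=3)·L_3 = 0.18 × 0.00130373 = 0.000234671
Evidence: 0.0981608 + 0.0558354 + 0.000234671 = 0.154231
So the posterior for Source 1 is 0.0981608 / 0.154231 ≈ 0.6365.

0.6365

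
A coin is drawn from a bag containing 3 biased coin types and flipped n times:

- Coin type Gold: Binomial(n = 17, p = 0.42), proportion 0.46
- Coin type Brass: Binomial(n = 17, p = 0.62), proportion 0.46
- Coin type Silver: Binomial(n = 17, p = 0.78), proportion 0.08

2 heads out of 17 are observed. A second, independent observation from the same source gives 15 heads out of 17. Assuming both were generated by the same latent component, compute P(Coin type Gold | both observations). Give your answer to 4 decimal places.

0.6380

Apply Bayes' rule: the posterior for each component is proportional to its prior times its likelihood at x.
Since both observations come from the same component, the likelihood for component k is f_k(x₁)·f_k(x₂).
  L_Gold = [C(17,2)·0.42^2·0.58^15 = 136·0.1764·0.000282761 = 0.00678356] × [0.000102126] = 6.92774e-07
  L_Brass = [C(17,2)·0.62^2·0.38^15 = 136·0.3844·4.97455e-07 = 2.60062e-05] × [0.0151002] = 3.92697e-07
  L_Silver = [C(17,2)·0.78^2·0.22^15 = 136·0.6084·1.3688e-10 = 1.13258e-08] × [0.158418] = 1.7942e-09
Unnormalised posteriors:
  P(Z=Gold)·L_Gold = 0.46 × 6.92774e-07 = 3.18676e-07
  P(Z=Brass)·L_Brass = 0.46 × 3.92697e-07 = 1.80641e-07
  P(Z=Silver)·L_Silver = 0.08 × 1.7942e-09 = 1.43536e-10
Evidence: 3.18676e-07 + 1.80641e-07 + 1.43536e-10 = 4.9946e-07
So the posterior for Coin type Gold is 3.18676e-07 / 4.9946e-07 ≈ 0.6380.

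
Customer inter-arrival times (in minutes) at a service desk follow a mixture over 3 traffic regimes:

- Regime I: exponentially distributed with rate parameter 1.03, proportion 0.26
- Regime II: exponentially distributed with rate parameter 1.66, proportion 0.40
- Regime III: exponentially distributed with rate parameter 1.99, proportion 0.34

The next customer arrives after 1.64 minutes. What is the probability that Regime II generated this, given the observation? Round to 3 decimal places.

Apply Bayes' rule: the posterior for each component is proportional to its prior times its likelihood at x.
Exponential densities:
  f_I = 1.03·e^(−1.03·1.64) = 1.03·e^(−1.6892) = 0.190207
  f_II = 1.66·e^(−1.66·1.64) = 1.66·e^(−2.7224) = 0.10909
  f_III = 1.99·e^(−1.99·1.64) = 1.99·e^(−3.2636) = 0.0761184
Prior × likelihood for each component:
  π_I·f_I = 0.26 × 0.190207 = 0.0494539
  π_II·f_II = 0.40 × 0.10909 = 0.043636
  π_III·f_III = 0.34 × 0.0761184 = 0.0258803
Evidence: 0.0494539 + 0.043636 + 0.0258803 = 0.11897
P(Regime II | the observation) ≈ 0.367

0.367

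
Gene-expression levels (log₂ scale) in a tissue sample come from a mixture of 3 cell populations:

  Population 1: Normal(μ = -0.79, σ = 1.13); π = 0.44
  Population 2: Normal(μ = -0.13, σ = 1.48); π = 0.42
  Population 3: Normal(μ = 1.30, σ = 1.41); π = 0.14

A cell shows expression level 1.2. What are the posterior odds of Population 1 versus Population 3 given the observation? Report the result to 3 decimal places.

Posterior odds = (P(Z=i) f_i(x)) / (P(Z=j) f_j(x)); the normalising sum cancels.
Component likelihoods at x = 1.2:
  p_1 = 0.0748832
  p_2 = 0.180006
  p_3 = 0.282227
0.0329486 / 0.0395118 ≈ 0.834

0.834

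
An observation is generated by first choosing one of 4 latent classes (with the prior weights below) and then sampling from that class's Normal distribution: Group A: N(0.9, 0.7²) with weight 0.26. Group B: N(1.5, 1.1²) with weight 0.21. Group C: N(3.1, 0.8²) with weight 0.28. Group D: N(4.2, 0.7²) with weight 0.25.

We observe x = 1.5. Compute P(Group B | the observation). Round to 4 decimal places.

0.3851

Posterior ∝ prior × likelihood, so P(k | x) ∝ P(Z=k) f_k(x); normalise over all components.
Normal densities:
  f_A = 0.394707
  f_B = 0.362675
  f_C = 0.0674887
  f_D = 0.000335114
Unnormalised posteriors:
  P(Z=A)·f_A = 0.26 × 0.394707 = 0.102624
  P(Z=B)·f_B = 0.21 × 0.362675 = 0.0761617
  P(Z=C)·f_C = 0.28 × 0.0674887 = 0.0188968
  P(Z=D)·f_D = 0.25 × 0.000335114 = 8.37786e-05
Sum: 0.102624 + 0.0761617 + 0.0188968 + 8.37786e-05 = 0.197766
P(Group B | the observation) = 0.0761617 / 0.197766 ≈ 0.3851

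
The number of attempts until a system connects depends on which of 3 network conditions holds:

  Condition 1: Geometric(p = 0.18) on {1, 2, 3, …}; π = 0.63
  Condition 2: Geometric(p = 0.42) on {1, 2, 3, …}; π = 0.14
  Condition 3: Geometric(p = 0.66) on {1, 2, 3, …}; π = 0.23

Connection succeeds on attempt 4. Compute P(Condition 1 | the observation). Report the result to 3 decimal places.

By Bayes' theorem, P(k | x) = P(Z=k) f_k(x) / Σ_j P(Z=j) f_j(x).
Geometric probabilities:
  p_1 = 0.18·(1−0.18)^3 = 0.18·0.551368 = 0.0992462
  p_2 = 0.42·(1−0.42)^3 = 0.42·0.195112 = 0.081947
  p_3 = 0.66·(1−0.66)^3 = 0.66·0.039304 = 0.0259406
Weight by the priors:
  P(Z=1)·p_1 = 0.63 × 0.0992462 = 0.0625251
  P(Z=2)·p_2 = 0.14 × 0.081947 = 0.0114726
  P(Z=3)·p_3 = 0.23 × 0.0259406 = 0.00596635
Evidence: 0.0625251 + 0.0114726 + 0.00596635 = 0.0799641
P(Condition 1 | x) = 0.0625251 / 0.0799641 ≈ 0.782

0.782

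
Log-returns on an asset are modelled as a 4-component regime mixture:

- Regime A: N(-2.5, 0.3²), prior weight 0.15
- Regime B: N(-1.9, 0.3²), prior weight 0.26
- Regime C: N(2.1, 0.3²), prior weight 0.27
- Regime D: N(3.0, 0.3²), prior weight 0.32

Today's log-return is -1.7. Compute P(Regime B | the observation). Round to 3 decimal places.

P(component k | x) = π_k·f_k(x) / marginal(x), where marginal(x) = Σ_j π_j·f_j(x).
Evaluate each component's likelihood at the observed value:
  L_A = 0.0379866
  L_B = 1.06483
  L_C = 1.92185e-35
  L_D = 6.70201e-54
Unnormalised posteriors:
  π_A·L_A = 0.15 × 0.0379866 = 0.00569799
  π_B·L_B = 0.26 × 1.06483 = 0.276855
  π_C·L_C = 0.27 × 1.92185e-35 = 5.18901e-36
  π_D·L_D = 0.32 × 6.70201e-54 = 2.14464e-54
Denominator: 0.00569799 + 0.276855 + 5.18901e-36 + 2.14464e-54 = 0.282553
P(Regime B | -1.7) = 0.276855 / 0.282553 ≈ 0.980

0.980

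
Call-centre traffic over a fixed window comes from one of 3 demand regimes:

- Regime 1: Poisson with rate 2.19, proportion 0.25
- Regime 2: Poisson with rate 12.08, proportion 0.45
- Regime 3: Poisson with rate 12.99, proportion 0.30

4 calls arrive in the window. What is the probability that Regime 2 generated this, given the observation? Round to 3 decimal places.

0.076

By Bayes' theorem, P(k | x) = w_k f_k(x) / Σ_j w_j f_j(x).
Poisson probabilities:
  L_1 = 0.107266
  L_2 = 0.00503245
  L_3 = 0.00270857
Unnormalised posteriors:
  w_1·L_1 = 0.25 × 0.107266 = 0.0268164
  w_2·L_2 = 0.45 × 0.00503245 = 0.0022646
  w_3·L_3 = 0.30 × 0.00270857 = 0.000812571
Denominator: 0.0268164 + 0.0022646 + 0.000812571 = 0.0298936
Responsibility of Regime 2: 0.0022646 / 0.0298936 ≈ 0.076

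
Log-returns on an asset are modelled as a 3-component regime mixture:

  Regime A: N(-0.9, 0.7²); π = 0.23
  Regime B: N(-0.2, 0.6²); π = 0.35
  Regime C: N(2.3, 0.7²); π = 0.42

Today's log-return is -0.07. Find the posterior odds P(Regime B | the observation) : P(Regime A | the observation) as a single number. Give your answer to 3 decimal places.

3.503

Only the two components matter; the odds are (π_i f_i(x)) / (π_j f_j(x)).
Component likelihoods at x = -0.07:
  L_A = (1/(0.7·√(2π)))·exp(−(-0.07−-0.9)²/(2·0.7²)) = 0.569918·exp(-0.70296) = 0.282176
  L_B = (1/(0.6·√(2π)))·exp(−(-0.07−-0.2)²/(2·0.6²)) = 0.664904·exp(-0.02347) = 0.649479
  L_C = (1/(0.7·√(2π)))·exp(−(-0.07−2.3)²/(2·0.7²)) = 0.569918·exp(-5.73153) = 0.00184774
Odds = (0.35/0.23) × (0.649479/0.282176) = 1.52174 × 2.30168 ≈ 3.503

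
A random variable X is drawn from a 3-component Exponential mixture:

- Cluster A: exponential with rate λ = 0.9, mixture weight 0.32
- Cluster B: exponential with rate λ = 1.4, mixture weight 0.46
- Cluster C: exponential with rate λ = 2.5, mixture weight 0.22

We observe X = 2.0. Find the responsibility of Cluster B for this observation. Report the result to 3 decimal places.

Apply Bayes' rule: the posterior for each component is proportional to its prior times its likelihood at x.
Evaluate each component's likelihood at the observed value:
  L_A = 0.148769
  L_B = 0.0851341
  L_C = 0.0168449
Unnormalised posteriors:
  P(Z=A)·L_A = 0.32 × 0.148769 = 0.0476061
  P(Z=B)·L_B = 0.46 × 0.0851341 = 0.0391617
  P(Z=C)·L_C = 0.22 × 0.0168449 = 0.00370587
Sum: 0.0476061 + 0.0391617 + 0.00370587 = 0.0904736
Responsibility of Cluster B: 0.0391617 / 0.0904736 ≈ 0.433

0.433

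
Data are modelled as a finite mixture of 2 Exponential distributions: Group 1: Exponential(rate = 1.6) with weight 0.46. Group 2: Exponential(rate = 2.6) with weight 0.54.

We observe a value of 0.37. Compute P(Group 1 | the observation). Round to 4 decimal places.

0.4315

By Bayes' theorem, P(k | x) = π_k f_k(x) / Σ_j π_j f_j(x).
Exponential densities:
  p_1 = 1.6·e^(−1.6·0.37) = 1.6·e^(−0.5920) = 0.885152
  p_2 = 2.6·e^(−2.6·0.37) = 2.6·e^(−0.9620) = 0.993532
Prior × likelihood for each component:
  π_1·p_1 = 0.46 × 0.885152 = 0.40717
  π_2·p_2 = 0.54 × 0.993532 = 0.536508
Sum: 0.40717 + 0.536508 = 0.943677
P(Group 1 | x) = 0.40717 / 0.943677 ≈ 0.4315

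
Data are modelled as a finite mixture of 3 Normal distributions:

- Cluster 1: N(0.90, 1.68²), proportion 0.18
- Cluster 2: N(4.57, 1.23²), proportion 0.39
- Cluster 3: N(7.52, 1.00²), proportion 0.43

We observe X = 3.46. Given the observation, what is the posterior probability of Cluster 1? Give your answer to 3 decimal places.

P(component k | x) = P(Z=k)·f_k(x) / marginal(x), where marginal(x) = Σ_j P(Z=j)·f_j(x).
Evaluate each component's likelihood at the observed value:
  L_1 = 0.074368
  L_2 = 0.215854
  L_3 = 0.000105085
Multiply by the mixture weights:
  P(Z=1)·L_1 = 0.18 × 0.074368 = 0.0133862
  P(Z=2)·L_2 = 0.39 × 0.215854 = 0.0841832
  P(Z=3)·L_3 = 0.43 × 0.000105085 = 4.51867e-05
Evidence: 0.0133862 + 0.0841832 + 4.51867e-05 = 0.0976147
P(Cluster 1 | 3.46) = 0.0133862 / 0.0976147 ≈ 0.137

0.137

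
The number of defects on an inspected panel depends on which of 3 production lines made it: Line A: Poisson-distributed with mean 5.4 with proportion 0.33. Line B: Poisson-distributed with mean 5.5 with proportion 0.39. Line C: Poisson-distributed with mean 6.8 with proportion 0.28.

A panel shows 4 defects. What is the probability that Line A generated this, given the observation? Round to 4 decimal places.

0.3736

P(component k | x) = P(Z=k)·f_k(x) / marginal(x), where marginal(x) = Σ_j P(Z=j)·f_j(x).
Evaluate each component's likelihood at the observed value:
  L_A = 0.16002
  L_B = 0.155819
  L_C = 0.0992252
Multiply by the mixture weights:
  P(Z=A)·L_A = 0.33 × 0.16002 = 0.0528065
  P(Z=B)·L_B = 0.39 × 0.155819 = 0.0607693
  P(Z=C)·L_C = 0.28 × 0.0992252 = 0.0277831
Denominator: 0.0528065 + 0.0607693 + 0.0277831 = 0.141359
So the posterior for Line A is 0.0528065 / 0.141359 ≈ 0.3736.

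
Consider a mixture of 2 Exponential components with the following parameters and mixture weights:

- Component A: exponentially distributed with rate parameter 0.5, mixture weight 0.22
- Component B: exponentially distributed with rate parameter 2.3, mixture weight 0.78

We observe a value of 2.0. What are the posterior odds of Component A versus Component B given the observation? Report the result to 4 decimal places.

2.2440

Posterior odds = (π_i f_i(x)) / (π_j f_j(x)); the normalising sum cancels.
Component likelihoods at x = 2.0:
  p_A = 0.5·e^(−0.5·2.0) = 0.5·e^(−1.0000) = 0.18394
  p_B = 2.3·e^(−2.3·2.0) = 2.3·e^(−4.6000) = 0.0231192
0.0404667 / 0.018033 ≈ 2.2440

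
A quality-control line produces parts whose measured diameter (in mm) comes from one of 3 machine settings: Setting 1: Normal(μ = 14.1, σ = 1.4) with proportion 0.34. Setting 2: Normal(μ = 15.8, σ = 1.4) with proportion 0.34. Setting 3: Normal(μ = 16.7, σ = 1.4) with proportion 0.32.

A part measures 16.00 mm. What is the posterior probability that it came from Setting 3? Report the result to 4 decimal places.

0.3744

By Bayes' theorem, P(k | x) = π_k f_k(x) / Σ_j π_j f_j(x).
Normal densities:
  L_1 = (1/(1.4·√(2π)))·exp(−(16.00−14.1)²/(2·1.4²)) = 0.284959·exp(-0.92092) = 0.113457
  L_2 = (1/(1.4·√(2π)))·exp(−(16.00−15.8)²/(2·1.4²)) = 0.284959·exp(-0.01020) = 0.282066
  L_3 = (1/(1.4·√(2π)))·exp(−(16.00−16.7)²/(2·1.4²)) = 0.284959·exp(-0.12500) = 0.251475
Unnormalised posteriors:
  π_1·L_1 = 0.34 × 0.113457 = 0.0385755
  π_2·L_2 = 0.34 × 0.282066 = 0.0959024
  π_3·L_3 = 0.32 × 0.251475 = 0.0804721
Marginal: 0.0385755 + 0.0959024 + 0.0804721 = 0.21495
Responsibility of Setting 3: 0.0804721 / 0.21495 ≈ 0.3744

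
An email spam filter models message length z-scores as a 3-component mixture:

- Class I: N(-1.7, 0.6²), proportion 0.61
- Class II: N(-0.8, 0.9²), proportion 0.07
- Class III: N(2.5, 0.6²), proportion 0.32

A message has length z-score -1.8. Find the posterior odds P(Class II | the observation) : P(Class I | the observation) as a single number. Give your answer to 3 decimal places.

0.042

Since P(k|x) ∝ π_k f_k(x), the posterior odds are π_i f_i(x) / (π_j f_j(x)).
Evaluate each component's likelihood at the observed value:
  f_I = (1/(0.6·√(2π)))·exp(−(-1.8−-1.7)²/(2·0.6²)) = 0.664904·exp(-0.01389) = 0.655733
  f_II = (1/(0.9·√(2π)))·exp(−(-1.8−-0.8)²/(2·0.9²)) = 0.443269·exp(-0.61728) = 0.239103
  f_III = (1/(0.6·√(2π)))·exp(−(-1.8−2.5)²/(2·0.6²)) = 0.664904·exp(-25.68056) = 4.67558e-12
Posterior odds = (π_II·f_II) / (π_I·f_I) = (0.07·0.239103) / (0.61·0.655733) = 0.0167372 / 0.399997 ≈ 0.042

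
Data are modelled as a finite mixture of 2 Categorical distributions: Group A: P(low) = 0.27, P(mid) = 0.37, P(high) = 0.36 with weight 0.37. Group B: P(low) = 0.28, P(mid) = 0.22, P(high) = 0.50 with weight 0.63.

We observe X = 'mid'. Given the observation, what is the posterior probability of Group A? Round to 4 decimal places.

The responsibility of component k is π_k f_k(x) divided by Σ_j π_j f_j(x).
Component likelihoods at x = 'mid':
  L_A = 0.37
  L_B = 0.22
Multiply by the mixture weights:
  π_A·L_A = 0.37 × 0.37 = 0.1369
  π_B·L_B = 0.63 × 0.22 = 0.1386
Sum: 0.1369 + 0.1386 = 0.2755
P(Group A | data) ≈ 0.4969

0.4969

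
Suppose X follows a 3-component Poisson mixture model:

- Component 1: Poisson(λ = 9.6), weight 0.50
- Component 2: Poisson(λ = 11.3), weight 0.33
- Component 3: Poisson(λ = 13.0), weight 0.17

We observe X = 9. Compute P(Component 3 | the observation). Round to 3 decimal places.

0.102

By Bayes' theorem, P(k | x) = π_k f_k(x) / Σ_j π_j f_j(x).
Evaluate each component's likelihood at the observed value:
  p_1 = 0.129256
  p_2 = 0.102427
  p_3 = 0.066054
Weight by the priors:
  π_1·p_1 = 0.50 × 0.129256 = 0.064628
  π_2·p_2 = 0.33 × 0.102427 = 0.033801
  π_3·p_3 = 0.17 × 0.066054 = 0.0112292
Normaliser: 0.064628 + 0.033801 + 0.0112292 = 0.109658
P(Component 3 | data) = 0.0112292 / 0.109658 ≈ 0.102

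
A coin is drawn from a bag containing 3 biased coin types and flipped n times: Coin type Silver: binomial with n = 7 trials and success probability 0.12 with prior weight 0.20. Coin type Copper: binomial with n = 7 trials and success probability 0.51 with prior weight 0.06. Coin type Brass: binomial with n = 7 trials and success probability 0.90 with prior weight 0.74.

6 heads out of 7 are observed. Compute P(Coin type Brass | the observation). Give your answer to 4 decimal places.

By Bayes' theorem, P(k | x) = π_k f_k(x) / Σ_j π_j f_j(x).
Evaluate each component's likelihood at the observed value:
  L_Silver = C(7,6)·0.12^6·0.88^1 = 7·2.98598e-06·0.88 = 1.83937e-05
  L_Copper = C(7,6)·0.51^6·0.49^1 = 7·0.0175963·0.49 = 0.0603553
  L_Brass = C(7,6)·0.90^6·0.10^1 = 7·0.531441·0.1 = 0.372009
Weight by the priors:
  π_Silver·L_Silver = 0.20 × 1.83937e-05 = 3.67873e-06
  π_Copper·L_Copper = 0.06 × 0.0603553 = 0.00362132
  π_Brass·L_Brass = 0.74 × 0.372009 = 0.275286
Normaliser: 3.67873e-06 + 0.00362132 + 0.275286 = 0.278911
P(Coin type Brass | x) ≈ 0.9870

0.9870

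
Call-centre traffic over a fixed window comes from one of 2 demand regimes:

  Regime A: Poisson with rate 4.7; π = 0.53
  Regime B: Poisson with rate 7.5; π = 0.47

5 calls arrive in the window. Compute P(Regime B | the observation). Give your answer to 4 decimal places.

0.3581

Posterior ∝ prior × likelihood, so P(k | x) ∝ P(Z=k) f_k(x); normalise over all components.
Component likelihoods at x = 5 calls:
  L_A = 0.17383
  L_B = 0.109375
Prior × likelihood for each component:
  P(Z=A)·L_A = 0.53 × 0.17383 = 0.0921297
  P(Z=B)·L_B = 0.47 × 0.109375 = 0.0514061
Normaliser: 0.0921297 + 0.0514061 = 0.143536
P(Regime B | x) = 0.0514061 / 0.143536 ≈ 0.3581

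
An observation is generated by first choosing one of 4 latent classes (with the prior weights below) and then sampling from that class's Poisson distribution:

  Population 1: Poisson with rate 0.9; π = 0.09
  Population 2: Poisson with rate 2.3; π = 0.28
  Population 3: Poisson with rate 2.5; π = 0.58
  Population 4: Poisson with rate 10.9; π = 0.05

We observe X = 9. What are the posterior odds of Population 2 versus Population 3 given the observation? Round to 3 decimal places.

Posterior odds = (π_i f_i(x)) / (π_j f_j(x)); the normalising sum cancels.
Component likelihoods at x = 9:
  f_1 = e^(−0.9)·0.9^9/9! = 4.34065e-07
  f_2 = e^(−2.3)·2.3^9/9! = 0.000497634
  f_3 = e^(−2.5)·2.5^9/9! = 0.000862901
  f_4 = e^(−10.9)·10.9^9/9! = 0.110475
Odds = (0.28/0.58) × (0.000497634/0.000862901) = 0.482759 × 0.576699 ≈ 0.278

0.278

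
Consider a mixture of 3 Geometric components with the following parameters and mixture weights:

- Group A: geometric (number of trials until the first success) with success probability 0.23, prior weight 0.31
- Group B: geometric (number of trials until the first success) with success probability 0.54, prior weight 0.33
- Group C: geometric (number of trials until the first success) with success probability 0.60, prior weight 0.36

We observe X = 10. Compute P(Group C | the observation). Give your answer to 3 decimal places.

Posterior ∝ prior × likelihood, so P(k | x) ∝ w_k f_k(x); normalise over all components.
Component likelihoods at x = 10:
  f_A = 0.0218849
  f_B = 0.000497983
  f_C = 0.000157286
Prior × likelihood for each component:
  w_A·f_A = 0.31 × 0.0218849 = 0.00678432
  w_B·f_B = 0.33 × 0.000497983 = 0.000164334
  w_C·f_C = 0.36 × 0.000157286 = 5.66231e-05
Denominator: 0.00678432 + 0.000164334 + 5.66231e-05 = 0.00700527
Responsibility of Group C: 5.66231e-05 / 0.00700527 ≈ 0.008

0.008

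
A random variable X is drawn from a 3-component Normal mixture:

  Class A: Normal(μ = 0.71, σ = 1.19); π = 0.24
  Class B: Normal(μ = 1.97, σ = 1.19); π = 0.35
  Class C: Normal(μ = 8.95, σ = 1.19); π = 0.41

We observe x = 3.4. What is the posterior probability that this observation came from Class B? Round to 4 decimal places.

0.9011

Apply Bayes' rule: the posterior for each component is proportional to its prior times its likelihood at x.
Normal densities:
  f_A = (1/(1.19·√(2π)))·exp(−(3.4−0.71)²/(2·1.19²)) = 0.335246·exp(-2.55494) = 0.0260476
  f_B = (1/(1.19·√(2π)))·exp(−(3.4−1.97)²/(2·1.19²)) = 0.335246·exp(-0.72202) = 0.162853
  f_C = (1/(1.19·√(2π)))·exp(−(3.4−8.95)²/(2·1.19²)) = 0.335246·exp(-10.87582) = 6.33949e-06
Weight by the priors:
  P(Z=A)·f_A = 0.24 × 0.0260476 = 0.00625141
  P(Z=B)·f_B = 0.35 × 0.162853 = 0.0569984
  P(Z=C)·f_C = 0.41 × 6.33949e-06 = 2.59919e-06
Marginal: 0.00625141 + 0.0569984 + 2.59919e-06 = 0.0632524
So the posterior for Class B is 0.0569984 / 0.0632524 ≈ 0.9011.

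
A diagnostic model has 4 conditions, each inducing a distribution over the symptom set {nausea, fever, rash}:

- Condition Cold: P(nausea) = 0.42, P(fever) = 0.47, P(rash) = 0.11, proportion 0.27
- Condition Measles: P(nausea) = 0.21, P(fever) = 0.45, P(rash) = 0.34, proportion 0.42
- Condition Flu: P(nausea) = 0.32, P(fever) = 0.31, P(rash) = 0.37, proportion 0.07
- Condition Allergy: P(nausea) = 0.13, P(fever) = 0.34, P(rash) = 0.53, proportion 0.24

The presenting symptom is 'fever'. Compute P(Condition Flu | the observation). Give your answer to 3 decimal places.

By Bayes' theorem, P(k | x) = P(Z=k) f_k(x) / Σ_j P(Z=j) f_j(x).
Evaluate each component's likelihood at the observed value:
  p_Cold = 0.47
  p_Measles = 0.45
  p_Flu = 0.31
  p_Allergy = 0.34
Unnormalised posteriors:
  P(Z=Cold)·p_Cold = 0.27 × 0.47 = 0.1269
  P(Z=Measles)·p_Measles = 0.42 × 0.45 = 0.189
  P(Z=Flu)·p_Flu = 0.07 × 0.31 = 0.0217
  P(Z=Allergy)·p_Allergy = 0.24 × 0.34 = 0.0816
Marginal: 0.1269 + 0.189 + 0.0217 + 0.0816 = 0.4192
P(Condition Flu | data) = 0.0217 / 0.4192 ≈ 0.052

0.052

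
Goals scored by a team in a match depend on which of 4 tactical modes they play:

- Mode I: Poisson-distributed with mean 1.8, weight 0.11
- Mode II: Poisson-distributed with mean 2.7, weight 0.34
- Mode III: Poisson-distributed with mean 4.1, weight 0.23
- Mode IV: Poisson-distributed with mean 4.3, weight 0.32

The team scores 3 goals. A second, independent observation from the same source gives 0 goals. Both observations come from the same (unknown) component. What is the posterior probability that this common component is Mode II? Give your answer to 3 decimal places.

0.532

P(component k | x) = π_k·f_k(x) / marginal(x), where marginal(x) = Σ_j π_j·f_j(x).
Since both observations come from the same component, the likelihood for component k is f_k(x₁)·f_k(x₂).
  L_I = [0.160671] × [0.165299] = 0.0265587
  L_II = [0.220468] × [0.0672055] = 0.0148166
  L_III = [0.190368] × [0.0165727] = 0.0031549
  L_IV = [0.179799] × [0.0135686] = 0.00243962
Prior × likelihood for each component:
  π_I·L_I = 0.11 × 0.0265587 = 0.00292145
  π_II·L_II = 0.34 × 0.0148166 = 0.00503766
  π_III·L_III = 0.23 × 0.0031549 = 0.000725627
  π_IV·L_IV = 0.32 × 0.00243962 = 0.000780677
Sum: 0.00292145 + 0.00503766 + 0.000725627 + 0.000780677 = 0.00946542
P(Mode II | data) = 0.00503766 / 0.00946542 ≈ 0.532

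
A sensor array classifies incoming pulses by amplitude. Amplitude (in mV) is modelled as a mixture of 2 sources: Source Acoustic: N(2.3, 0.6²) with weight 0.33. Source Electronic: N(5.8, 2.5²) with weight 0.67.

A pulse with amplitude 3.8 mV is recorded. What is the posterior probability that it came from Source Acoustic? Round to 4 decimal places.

The responsibility of component k is P(Z=k) f_k(x) divided by Σ_j P(Z=j) f_j(x).
Normal densities:
  p_Acoustic = 0.0292138
  p_Electronic = 0.115877
Multiply by the mixture weights:
  P(Z=Acoustic)·p_Acoustic = 0.33 × 0.0292138 = 0.00964057
  P(Z=Electronic)·p_Electronic = 0.67 × 0.115877 = 0.0776373
Evidence: 0.00964057 + 0.0776373 = 0.0872779
Responsibility of Source Acoustic: 0.00964057 / 0.0872779 ≈ 0.1105

0.1105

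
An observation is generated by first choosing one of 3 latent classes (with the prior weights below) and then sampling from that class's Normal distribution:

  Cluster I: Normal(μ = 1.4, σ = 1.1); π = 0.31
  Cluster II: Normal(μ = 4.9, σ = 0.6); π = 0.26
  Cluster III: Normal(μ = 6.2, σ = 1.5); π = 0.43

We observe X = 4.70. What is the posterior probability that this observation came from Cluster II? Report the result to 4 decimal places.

The responsibility of component k is P(Z=k) f_k(x) divided by Σ_j P(Z=j) f_j(x).
Normal densities:
  L_I = 0.00402895
  L_II = 0.628972
  L_III = 0.161314
Prior × likelihood for each component:
  P(Z=I)·L_I = 0.31 × 0.00402895 = 0.00124898
  P(Z=II)·L_II = 0.26 × 0.628972 = 0.163533
  P(Z=III)·L_III = 0.43 × 0.161314 = 0.0693649
Marginal: 0.00124898 + 0.163533 + 0.0693649 = 0.234147
P(Cluster II | 4.70) ≈ 0.6984

0.6984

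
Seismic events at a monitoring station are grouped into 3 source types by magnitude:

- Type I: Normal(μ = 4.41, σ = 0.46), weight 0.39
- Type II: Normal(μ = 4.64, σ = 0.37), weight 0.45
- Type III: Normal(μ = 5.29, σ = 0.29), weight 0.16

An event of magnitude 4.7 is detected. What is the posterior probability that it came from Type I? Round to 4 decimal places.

Apply Bayes' rule: the posterior for each component is proportional to its prior times its likelihood at x.
Evaluate each component's likelihood at the observed value:
  p_I = 0.710964
  p_II = 1.06414
  p_III = 0.173666
Prior × likelihood for each component:
  P(Z=I)·p_I = 0.39 × 0.710964 = 0.277276
  P(Z=II)·p_II = 0.45 × 1.06414 = 0.478862
  P(Z=III)·p_III = 0.16 × 0.173666 = 0.0277865
Normaliser: 0.277276 + 0.478862 + 0.0277865 = 0.783925
P(Type I | 4.7) = 0.277276 / 0.783925 ≈ 0.3537

0.3537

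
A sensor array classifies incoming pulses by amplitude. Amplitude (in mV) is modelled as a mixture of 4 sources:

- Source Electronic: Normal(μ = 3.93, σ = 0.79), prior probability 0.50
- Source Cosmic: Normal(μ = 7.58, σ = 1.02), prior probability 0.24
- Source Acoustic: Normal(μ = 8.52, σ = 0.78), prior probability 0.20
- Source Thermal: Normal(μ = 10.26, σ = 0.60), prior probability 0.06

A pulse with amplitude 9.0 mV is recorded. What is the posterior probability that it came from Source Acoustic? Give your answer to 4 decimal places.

0.6790

The responsibility of component k is π_k f_k(x) divided by Σ_j π_j f_j(x).
Evaluate each component's likelihood at the observed value:
  f_Electronic = 5.7492e-10
  f_Cosmic = 0.148408
  f_Acoustic = 0.423236
  f_Thermal = 0.073306
Multiply by the mixture weights:
  π_Electronic·f_Electronic = 0.50 × 5.7492e-10 = 2.8746e-10
  π_Cosmic·f_Cosmic = 0.24 × 0.148408 = 0.0356179
  π_Acoustic·f_Acoustic = 0.20 × 0.423236 = 0.0846471
  π_Thermal·f_Thermal = 0.06 × 0.073306 = 0.00439836
Sum: 2.8746e-10 + 0.0356179 + 0.0846471 + 0.00439836 = 0.124663
Responsibility of Source Acoustic: 0.0846471 / 0.124663 ≈ 0.6790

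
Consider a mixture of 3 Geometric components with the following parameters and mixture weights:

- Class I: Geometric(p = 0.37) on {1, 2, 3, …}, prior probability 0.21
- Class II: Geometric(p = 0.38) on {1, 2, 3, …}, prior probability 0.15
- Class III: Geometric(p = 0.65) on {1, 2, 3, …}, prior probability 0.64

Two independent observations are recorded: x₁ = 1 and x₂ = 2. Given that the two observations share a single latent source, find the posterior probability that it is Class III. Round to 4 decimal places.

0.7500

P(component k | x) = P(Z=k)·f_k(x) / marginal(x), where marginal(x) = Σ_j P(Z=j)·f_j(x).
Since both observations come from the same component, the likelihood for component k is f_k(x₁)·f_k(x₂).
  p_I = [0.37·(1−0.37)^0 = 0.37·1 = 0.37] × [0.2331] = 0.086247
  p_II = [0.38·(1−0.38)^0 = 0.38·1 = 0.38] × [0.2356] = 0.089528
  p_III = [0.65·(1−0.65)^0 = 0.65·1 = 0.65] × [0.2275] = 0.147875
Unnormalised posteriors:
  P(Z=I)·p_I = 0.21 × 0.086247 = 0.0181119
  P(Z=II)·p_II = 0.15 × 0.089528 = 0.0134292
  P(Z=III)·p_III = 0.64 × 0.147875 = 0.09464
Evidence: 0.0181119 + 0.0134292 + 0.09464 = 0.126181
Responsibility of Class III: 0.09464 / 0.126181 ≈ 0.7500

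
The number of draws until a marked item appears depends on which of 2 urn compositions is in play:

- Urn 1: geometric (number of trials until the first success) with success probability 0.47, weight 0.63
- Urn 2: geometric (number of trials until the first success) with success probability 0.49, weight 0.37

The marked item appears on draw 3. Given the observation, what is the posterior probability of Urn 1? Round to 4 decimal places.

0.6382

Apply Bayes' rule: the posterior for each component is proportional to its prior times its likelihood at x.
Component likelihoods at x = 3:
  p_1 = 0.132023
  p_2 = 0.127449
Unnormalised posteriors:
  P(Z=1)·p_1 = 0.63 × 0.132023 = 0.0831745
  P(Z=2)·p_2 = 0.37 × 0.127449 = 0.0471561
Sum: 0.0831745 + 0.0471561 = 0.130331
Responsibility of Urn 1: 0.0831745 / 0.130331 ≈ 0.6382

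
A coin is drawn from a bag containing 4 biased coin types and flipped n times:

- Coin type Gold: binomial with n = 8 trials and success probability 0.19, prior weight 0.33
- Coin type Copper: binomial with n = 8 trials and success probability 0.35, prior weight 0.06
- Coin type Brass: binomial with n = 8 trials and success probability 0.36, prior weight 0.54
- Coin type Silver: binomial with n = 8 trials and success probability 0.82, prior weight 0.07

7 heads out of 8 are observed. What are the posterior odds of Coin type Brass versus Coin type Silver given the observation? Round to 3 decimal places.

The posterior odds equal the prior odds times the likelihood ratio: (P(Z=i)/P(Z=j))·(f_i(x)/f_j(x)).
Evaluate each component's likelihood at the observed value:
  p_Gold = 5.79229e-05
  p_Copper = 0.00334564
  p_Brass = 0.00401225
  p_Silver = 0.358971
Odds = (0.54/0.07) × (0.00401225/0.358971) = 7.71429 × 0.0111771 ≈ 0.086

0.086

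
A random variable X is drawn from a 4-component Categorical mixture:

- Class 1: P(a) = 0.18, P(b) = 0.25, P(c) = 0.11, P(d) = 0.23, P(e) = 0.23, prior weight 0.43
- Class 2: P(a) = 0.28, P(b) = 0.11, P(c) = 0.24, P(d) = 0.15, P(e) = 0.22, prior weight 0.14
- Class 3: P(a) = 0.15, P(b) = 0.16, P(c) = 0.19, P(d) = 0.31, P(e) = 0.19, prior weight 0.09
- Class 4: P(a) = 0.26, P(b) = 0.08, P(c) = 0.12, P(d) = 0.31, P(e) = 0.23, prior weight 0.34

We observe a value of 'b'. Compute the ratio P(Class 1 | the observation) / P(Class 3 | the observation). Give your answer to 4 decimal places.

Since P(k|x) ∝ π_k f_k(x), the posterior odds are π_i f_i(x) / (π_j f_j(x)).
Component likelihoods at x = 'b':
  p_1 = 0.25
  p_2 = 0.11
  p_3 = 0.16
  p_4 = 0.08
Odds = (0.43/0.09) × (0.25/0.16) = 4.77778 × 1.5625 ≈ 7.4653

7.4653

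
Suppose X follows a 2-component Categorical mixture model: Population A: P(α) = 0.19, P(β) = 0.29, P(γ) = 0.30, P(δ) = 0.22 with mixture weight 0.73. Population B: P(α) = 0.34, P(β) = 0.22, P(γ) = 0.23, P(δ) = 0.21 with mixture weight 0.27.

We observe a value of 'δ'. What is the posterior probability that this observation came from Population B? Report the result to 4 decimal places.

0.2609

Posterior ∝ prior × likelihood, so P(k | x) ∝ π_k f_k(x); normalise over all components.
Categorical probabilities:
  L_A = 0.22
  L_B = 0.21
Multiply by the mixture weights:
  π_A·L_A = 0.73 × 0.22 = 0.1606
  π_B·L_B = 0.27 × 0.21 = 0.0567
Evidence: 0.1606 + 0.0567 = 0.2173
Responsibility of Population B: 0.0567 / 0.2173 ≈ 0.2609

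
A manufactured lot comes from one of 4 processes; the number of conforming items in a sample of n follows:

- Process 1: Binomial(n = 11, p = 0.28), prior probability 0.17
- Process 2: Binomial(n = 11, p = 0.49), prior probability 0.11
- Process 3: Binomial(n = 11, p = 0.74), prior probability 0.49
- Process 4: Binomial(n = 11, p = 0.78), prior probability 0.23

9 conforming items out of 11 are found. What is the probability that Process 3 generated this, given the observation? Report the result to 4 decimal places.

Posterior ∝ prior × likelihood, so P(k | x) ∝ π_k f_k(x); normalise over all components.
Component likelihoods at x = 9 conforming items out of 11:
  p_1 = 0.000301613
  p_2 = 0.0232953
  p_3 = 0.247397
  p_4 = 0.284485
Prior × likelihood for each component:
  π_1·p_1 = 0.17 × 0.000301613 = 5.12742e-05
  π_2·p_2 = 0.11 × 0.0232953 = 0.00256248
  π_3·p_3 = 0.49 × 0.247397 = 0.121225
  π_4·p_4 = 0.23 × 0.284485 = 0.0654316
Normaliser: 5.12742e-05 + 0.00256248 + 0.121225 + 0.0654316 = 0.18927
P(Process 3 | data) ≈ 0.6405

0.6405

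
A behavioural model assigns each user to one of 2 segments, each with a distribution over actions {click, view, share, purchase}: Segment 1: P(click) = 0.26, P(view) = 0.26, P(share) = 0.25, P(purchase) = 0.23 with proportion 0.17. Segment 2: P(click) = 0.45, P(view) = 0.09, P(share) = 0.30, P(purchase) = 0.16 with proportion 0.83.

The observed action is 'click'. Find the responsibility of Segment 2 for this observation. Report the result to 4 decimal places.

By Bayes' theorem, P(k | x) = w_k f_k(x) / Σ_j w_j f_j(x).
Categorical probabilities:
  f_1 = P(click | comp) = 0.26
  f_2 = P(click | comp) = 0.45
Unnormalised posteriors:
  w_1·f_1 = 0.17 × 0.26 = 0.0442
  w_2·f_2 = 0.83 × 0.45 = 0.3735
Sum: 0.0442 + 0.3735 = 0.4177
So the posterior for Segment 2 is 0.3735 / 0.4177 ≈ 0.8942.

0.8942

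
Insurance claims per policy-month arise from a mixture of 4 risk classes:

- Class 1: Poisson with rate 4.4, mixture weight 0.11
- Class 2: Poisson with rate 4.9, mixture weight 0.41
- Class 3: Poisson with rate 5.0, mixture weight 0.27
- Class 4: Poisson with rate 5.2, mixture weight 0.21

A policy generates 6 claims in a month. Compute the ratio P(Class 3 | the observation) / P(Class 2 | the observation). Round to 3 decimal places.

0.673

The posterior odds equal the prior odds times the likelihood ratio: (w_i/w_j)·(f_i(x)/f_j(x)).
Evaluate each component's likelihood at the observed value:
  L_1 = e^(−4.4)·4.4^6/6! = 0.123734
  L_2 = e^(−4.9)·4.9^6/6! = 0.143153
  L_3 = e^(−5.0)·5.0^6/6! = 0.146223
  L_4 = e^(−5.2)·5.2^6/6! = 0.15148
0.0394802 / 0.0586928 ≈ 0.673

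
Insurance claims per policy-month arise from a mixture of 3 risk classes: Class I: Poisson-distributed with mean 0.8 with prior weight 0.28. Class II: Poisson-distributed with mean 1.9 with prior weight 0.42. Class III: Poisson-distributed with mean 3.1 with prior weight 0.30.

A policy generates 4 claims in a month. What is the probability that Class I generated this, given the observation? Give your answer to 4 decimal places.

0.0243

Posterior ∝ prior × likelihood, so P(k | x) ∝ w_k f_k(x); normalise over all components.
Poisson probabilities:
  L_I = 0.00766855
  L_II = 0.0812164
  L_III = 0.17335
Multiply by the mixture weights:
  w_I·L_I = 0.28 × 0.00766855 = 0.00214719
  w_II·L_II = 0.42 × 0.0812164 = 0.0341109
  w_III·L_III = 0.30 × 0.17335 = 0.0520049
Sum: 0.00214719 + 0.0341109 + 0.0520049 = 0.0882629
Responsibility of Class I: 0.00214719 / 0.0882629 ≈ 0.0243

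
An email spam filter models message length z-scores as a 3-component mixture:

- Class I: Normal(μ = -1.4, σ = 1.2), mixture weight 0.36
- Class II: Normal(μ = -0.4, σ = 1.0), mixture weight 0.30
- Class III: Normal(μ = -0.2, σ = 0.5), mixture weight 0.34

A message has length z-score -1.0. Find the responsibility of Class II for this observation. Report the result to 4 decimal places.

0.3464

P(component k | x) = P(Z=k)·f_k(x) / marginal(x), where marginal(x) = Σ_j P(Z=j)·f_j(x).
Evaluate each component's likelihood at the observed value:
  L_I = 0.314486
  L_II = 0.333225
  L_III = 0.221842
Weight by the priors:
  P(Z=I)·L_I = 0.36 × 0.314486 = 0.113215
  P(Z=II)·L_II = 0.30 × 0.333225 = 0.0999674
  P(Z=III)·L_III = 0.34 × 0.221842 = 0.0754262
Normaliser: 0.113215 + 0.0999674 + 0.0754262 = 0.288609
P(Class II | -1.0) ≈ 0.3464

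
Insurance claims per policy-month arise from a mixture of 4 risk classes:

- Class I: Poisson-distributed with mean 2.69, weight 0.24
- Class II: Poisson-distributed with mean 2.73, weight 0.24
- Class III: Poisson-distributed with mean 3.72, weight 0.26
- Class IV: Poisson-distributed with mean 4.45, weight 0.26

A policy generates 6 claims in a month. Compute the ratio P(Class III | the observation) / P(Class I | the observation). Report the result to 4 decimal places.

The posterior odds equal the prior odds times the likelihood ratio: (w_i/w_j)·(f_i(x)/f_j(x)).
Evaluate each component's likelihood at the observed value:
  f_I = 0.0357214
  f_II = 0.037499
  f_III = 0.0891969
  f_IV = 0.125955
Posterior odds = (w_III·f_III) / (w_I·f_I) = (0.26·0.0891969) / (0.24·0.0357214) = 0.0231912 / 0.00857315 ≈ 2.7051

2.7051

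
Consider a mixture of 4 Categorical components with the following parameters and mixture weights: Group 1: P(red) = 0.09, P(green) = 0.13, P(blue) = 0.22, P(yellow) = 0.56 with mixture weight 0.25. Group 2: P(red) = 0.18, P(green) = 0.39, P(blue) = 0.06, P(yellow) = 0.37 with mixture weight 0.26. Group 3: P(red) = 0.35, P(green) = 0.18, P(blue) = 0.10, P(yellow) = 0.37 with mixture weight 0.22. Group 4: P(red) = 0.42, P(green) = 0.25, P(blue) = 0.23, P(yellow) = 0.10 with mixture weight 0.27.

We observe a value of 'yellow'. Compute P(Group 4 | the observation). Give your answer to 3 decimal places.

0.078

By Bayes' theorem, P(k | x) = π_k f_k(x) / Σ_j π_j f_j(x).
Categorical probabilities:
  L_1 = 0.56
  L_2 = 0.37
  L_3 = 0.37
  L_4 = 0.1
Prior × likelihood for each component:
  π_1·L_1 = 0.25 × 0.56 = 0.14
  π_2·L_2 = 0.26 × 0.37 = 0.0962
  π_3·L_3 = 0.22 × 0.37 = 0.0814
  π_4·L_4 = 0.27 × 0.1 = 0.027
Normaliser: 0.14 + 0.0962 + 0.0814 + 0.027 = 0.3446
P(Group 4 | x) ≈ 0.078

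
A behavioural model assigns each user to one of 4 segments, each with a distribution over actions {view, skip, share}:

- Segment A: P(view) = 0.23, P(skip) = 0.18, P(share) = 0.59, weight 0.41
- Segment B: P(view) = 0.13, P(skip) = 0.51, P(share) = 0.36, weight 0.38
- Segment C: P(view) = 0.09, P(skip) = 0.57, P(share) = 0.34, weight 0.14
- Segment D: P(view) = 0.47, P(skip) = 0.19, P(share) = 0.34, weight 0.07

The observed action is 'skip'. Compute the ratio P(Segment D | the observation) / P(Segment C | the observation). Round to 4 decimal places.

Only the two components matter; the odds are (P(Z=i) f_i(x)) / (P(Z=j) f_j(x)).
Categorical probabilities:
  L_A = 0.18
  L_B = 0.51
  L_C = 0.57
  L_D = 0.19
Posterior odds = (P(Z=D)·L_D) / (P(Z=C)·L_C) = (0.07·0.19) / (0.14·0.57) = 0.0133 / 0.0798 ≈ 0.1667

0.1667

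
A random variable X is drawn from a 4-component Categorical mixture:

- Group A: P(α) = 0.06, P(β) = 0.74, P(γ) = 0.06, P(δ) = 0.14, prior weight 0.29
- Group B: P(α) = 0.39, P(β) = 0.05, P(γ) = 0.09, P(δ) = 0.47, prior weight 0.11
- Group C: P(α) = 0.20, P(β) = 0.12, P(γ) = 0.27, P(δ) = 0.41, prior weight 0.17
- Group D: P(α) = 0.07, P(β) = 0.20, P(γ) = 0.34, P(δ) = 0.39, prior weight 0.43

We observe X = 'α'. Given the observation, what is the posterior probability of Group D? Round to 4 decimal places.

0.2420

Posterior ∝ prior × likelihood, so P(k | x) ∝ P(Z=k) f_k(x); normalise over all components.
Categorical probabilities:
  f_A = P(α | comp) = 0.06
  f_B = P(α | comp) = 0.39
  f_C = P(α | comp) = 0.20
  f_D = P(α | comp) = 0.07
Unnormalised posteriors:
  P(Z=A)·f_A = 0.29 × 0.06 = 0.0174
  P(Z=B)·f_B = 0.11 × 0.39 = 0.0429
  P(Z=C)·f_C = 0.17 × 0.2 = 0.034
  P(Z=D)·f_D = 0.43 × 0.07 = 0.0301
Normaliser: 0.0174 + 0.0429 + 0.034 + 0.0301 = 0.1244
So the posterior for Group D is 0.0301 / 0.1244 ≈ 0.2420.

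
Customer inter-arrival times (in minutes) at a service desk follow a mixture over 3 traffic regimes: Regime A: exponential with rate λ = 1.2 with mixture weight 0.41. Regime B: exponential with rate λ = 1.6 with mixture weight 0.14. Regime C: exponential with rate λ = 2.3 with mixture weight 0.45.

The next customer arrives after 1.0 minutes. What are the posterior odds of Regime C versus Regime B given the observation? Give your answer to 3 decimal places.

The posterior odds equal the prior odds times the likelihood ratio: (π_i/π_j)·(f_i(x)/f_j(x)).
Component likelihoods at x = 1.0 minutes:
  f_A = 1.2·e^(−1.2·1.0) = 1.2·e^(−1.2000) = 0.361433
  f_B = 1.6·e^(−1.6·1.0) = 1.6·e^(−1.6000) = 0.323034
  f_C = 2.3·e^(−2.3·1.0) = 2.3·e^(−2.3000) = 0.230595
Odds = (0.45/0.14) × (0.230595/0.323034) = 3.21429 × 0.713841 ≈ 2.294

2.294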